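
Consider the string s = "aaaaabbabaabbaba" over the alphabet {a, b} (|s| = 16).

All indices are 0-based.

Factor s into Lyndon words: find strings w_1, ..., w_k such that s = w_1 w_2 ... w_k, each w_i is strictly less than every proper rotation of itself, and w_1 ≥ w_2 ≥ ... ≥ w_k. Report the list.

["aaaaabbabaabbab", "a"]

emit factor 1: 'aaaaabbabaabbab' (i=0, period=15)
emit factor 2: 'a' (i=15, period=1)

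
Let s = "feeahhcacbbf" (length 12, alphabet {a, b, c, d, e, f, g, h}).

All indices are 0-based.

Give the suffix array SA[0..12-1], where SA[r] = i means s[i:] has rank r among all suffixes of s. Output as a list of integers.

[7, 3, 9, 10, 6, 8, 2, 1, 11, 0, 5, 4]

rank→(start, suffix):
  0 → (7, 'acbbf')
  1 → (3, 'ahhcacbbf')
  2 → (9, 'bbf')
  3 → (10, 'bf')
  4 → (6, 'cacbbf')
  5 → (8, 'cbbf')
  6 → (2, 'eahhcacbbf')
  7 → (1, 'eeahhcacbbf')
  8 → (11, 'f')
  9 → (0, 'feeahhcacbbf')
  10 → (5, 'hcacbbf')
  11 → (4, 'hhcacbbf')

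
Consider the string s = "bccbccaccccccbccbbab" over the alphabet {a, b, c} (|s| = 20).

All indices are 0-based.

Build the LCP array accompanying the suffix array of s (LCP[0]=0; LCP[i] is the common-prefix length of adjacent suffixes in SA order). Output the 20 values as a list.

rank | idx | suffix
   0 |  18 | ab
   1 |   6 | accccccbccbbab
   2 |  19 | b
   3 |  17 | bab
   4 |  16 | bbab
   5 |   3 | bccaccccccbccbbab
   6 |  13 | bccbbab
   7 |   0 | bccbccaccccccbccbbab
   8 |   5 | caccccccbccbbab
   9 |  15 | cbbab
  10 |   2 | cbccaccccccbccbbab
  11 |  12 | cbccbbab
  12 |   4 | ccaccccccbccbbab
  13 |  14 | ccbbab
  14 |   1 | ccbccaccccccbccbbab
  15 |  11 | ccbccbbab
  16 |  10 | cccbccbbab
  17 |   9 | ccccbccbbab
  18 |   8 | cccccbccbbab
  19 |   7 | ccccccbccbbab

SA = [18, 6, 19, 17, 16, 3, 13, 0, 5, 15, 2, 12, 4, 14, 1, 11, 10, 9, 8, 7]
[i] adj suffixes → lcp
  [1] 18/6 → 1 ('a')
  [2] 6/19 → 0 ('')
  [3] 19/17 → 1 ('b')
  [4] 17/16 → 1 ('b')
  [5] 16/3 → 1 ('b')
  [6] 3/13 → 3 ('bcc')
  [7] 13/0 → 4 ('bccb')
  [8] 0/5 → 0 ('')
  [9] 5/15 → 1 ('c')
  [10] 15/2 → 2 ('cb')
  [11] 2/12 → 4 ('cbcc')
  [12] 12/4 → 1 ('c')
  [13] 4/14 → 2 ('cc')
  [14] 14/1 → 3 ('ccb')
  [15] 1/11 → 5 ('ccbcc')
  [16] 11/10 → 2 ('cc')
  [17] 10/9 → 3 ('ccc')
  [18] 9/8 → 4 ('cccc')
  [19] 8/7 → 5 ('ccccc')

[0, 1, 0, 1, 1, 1, 3, 4, 0, 1, 2, 4, 1, 2, 3, 5, 2, 3, 4, 5]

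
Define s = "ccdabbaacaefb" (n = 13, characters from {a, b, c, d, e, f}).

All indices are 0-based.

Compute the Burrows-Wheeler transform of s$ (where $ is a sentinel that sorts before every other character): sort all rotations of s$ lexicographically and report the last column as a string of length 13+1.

rank  rotation        last
    0  $ccdabbaacaefb  b
    1  aacaefb$ccdabb  b
    2  abbaacaefb$ccd  d
    3  acaefb$ccdabba  a
    4  aefb$ccdabbaac  c
    5  b$ccdabbaacaef  f
    6  baacaefb$ccdab  b
    7  bbaacaefb$ccda  a
    8  caefb$ccdabbaa  a
    9  ccdabbaacaefb$  $
   10  cdabbaacaefb$c  c
   11  dabbaacaefb$cc  c
   12  efb$ccdabbaaca  a
   13  fb$ccdabbaacae  e

bbdacfbaa$ccae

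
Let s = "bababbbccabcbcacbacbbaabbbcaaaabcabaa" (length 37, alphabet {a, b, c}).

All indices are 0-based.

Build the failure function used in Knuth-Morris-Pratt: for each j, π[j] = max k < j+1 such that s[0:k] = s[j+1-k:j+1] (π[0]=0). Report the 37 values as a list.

π[0] = 0
j=1 s[j]='a': π[1]=0 (border '')
j=2 s[j]='b': π[2]=1 (border 'b')
j=3 s[j]='a': π[3]=2 (border 'ba')
j=4 s[j]='b': π[4]=3 (border 'bab')
j=5 s[j]='b': k: 3→1→0; π[5]=1 (border 'b')
j=6 s[j]='b': k: 1→0; π[6]=1 (border 'b')
j=7 s[j]='c': k: 1→0; π[7]=0 (border '')
j=8 s[j]='c': π[8]=0 (border '')
j=9 s[j]='a': π[9]=0 (border '')
j=10 s[j]='b': π[10]=1 (border 'b')
j=11 s[j]='c': k: 1→0; π[11]=0 (border '')
j=12 s[j]='b': π[12]=1 (border 'b')
j=13 s[j]='c': k: 1→0; π[13]=0 (border '')
j=14 s[j]='a': π[14]=0 (border '')
j=15 s[j]='c': π[15]=0 (border '')
j=16 s[j]='b': π[16]=1 (border 'b')
j=17 s[j]='a': π[17]=2 (border 'ba')
j=18 s[j]='c': k: 2→0; π[18]=0 (border '')
j=19 s[j]='b': π[19]=1 (border 'b')
j=20 s[j]='b': k: 1→0; π[20]=1 (border 'b')
j=21 s[j]='a': π[21]=2 (border 'ba')
j=22 s[j]='a': k: 2→0; π[22]=0 (border '')
j=23 s[j]='b': π[23]=1 (border 'b')
j=24 s[j]='b': k: 1→0; π[24]=1 (border 'b')
j=25 s[j]='b': k: 1→0; π[25]=1 (border 'b')
j=26 s[j]='c': k: 1→0; π[26]=0 (border '')
j=27 s[j]='a': π[27]=0 (border '')
j=28 s[j]='a': π[28]=0 (border '')
j=29 s[j]='a': π[29]=0 (border '')
j=30 s[j]='a': π[30]=0 (border '')
j=31 s[j]='b': π[31]=1 (border 'b')
j=32 s[j]='c': k: 1→0; π[32]=0 (border '')
j=33 s[j]='a': π[33]=0 (border '')
j=34 s[j]='b': π[34]=1 (border 'b')
j=35 s[j]='a': π[35]=2 (border 'ba')
j=36 s[j]='a': k: 2→0; π[36]=0 (border '')

[0, 0, 1, 2, 3, 1, 1, 0, 0, 0, 1, 0, 1, 0, 0, 0, 1, 2, 0, 1, 1, 2, 0, 1, 1, 1, 0, 0, 0, 0, 0, 1, 0, 0, 1, 2, 0]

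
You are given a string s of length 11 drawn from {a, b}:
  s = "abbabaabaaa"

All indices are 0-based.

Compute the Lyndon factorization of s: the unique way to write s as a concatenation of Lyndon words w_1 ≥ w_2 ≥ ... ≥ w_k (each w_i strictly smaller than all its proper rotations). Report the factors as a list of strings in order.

["abb", "ab", "aab", "a", "a", "a"]

emit factor 1: 'abb' (i=0, period=3)
emit factor 2: 'ab' (i=3, period=2)
emit factor 3: 'aab' (i=5, period=3)
emit factor 4: 'a' (i=8, period=1)
emit factor 5: 'a' (i=9, period=1)
emit factor 6: 'a' (i=10, period=1)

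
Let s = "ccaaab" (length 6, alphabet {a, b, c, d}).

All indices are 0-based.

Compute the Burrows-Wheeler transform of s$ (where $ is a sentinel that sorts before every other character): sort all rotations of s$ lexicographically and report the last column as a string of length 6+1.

rank  rotation last
    0  $ccaaab  b
    1  aaab$cc  c
    2  aab$cca  a
    3  ab$ccaa  a
    4  b$ccaaa  a
    5  caaab$c  c
    6  ccaaab$  $

bcaaac$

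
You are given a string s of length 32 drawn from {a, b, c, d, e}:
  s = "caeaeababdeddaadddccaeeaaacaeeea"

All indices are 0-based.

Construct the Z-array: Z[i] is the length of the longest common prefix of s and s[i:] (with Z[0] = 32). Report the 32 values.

Z[0]=32
i=1: fresh scan; Z[1]=0
i=2: fresh scan; Z[2]=0
i=3: fresh scan; Z[3]=0
i=4: fresh scan; Z[4]=0
i=5: fresh scan; Z[5]=0
i=6: fresh scan; Z[6]=0
i=7: fresh scan; Z[7]=0
i=8: fresh scan; Z[8]=0
i=9: fresh scan; Z[9]=0
i=10: fresh scan; Z[10]=0
i=11: fresh scan; Z[11]=0
i=12: fresh scan; Z[12]=0
i=13: fresh scan; Z[13]=0
i=14: fresh scan; Z[14]=0
i=15: fresh scan; Z[15]=0
i=16: fresh scan; Z[16]=0
i=17: fresh scan; Z[17]=0
i=18: fresh scan; Z[18]=1 grow→box=[18,19)
i=19: fresh scan; Z[19]=3 grow→box=[19,22)
i=20: min(r-i=2, Z[1]=0)=0; Z[20]=0
i=21: min(r-i=1, Z[2]=0)=0; Z[21]=0
i=22: fresh scan; Z[22]=0
i=23: fresh scan; Z[23]=0
i=24: fresh scan; Z[24]=0
i=25: fresh scan; Z[25]=0
i=26: fresh scan; Z[26]=3 grow→box=[26,29)
i=27: min(r-i=2, Z[1]=0)=0; Z[27]=0
i=28: min(r-i=1, Z[2]=0)=0; Z[28]=0
i=29: fresh scan; Z[29]=0
i=30: fresh scan; Z[30]=0
i=31: fresh scan; Z[31]=0

[32, 0, 0, 0, 0, 0, 0, 0, 0, 0, 0, 0, 0, 0, 0, 0, 0, 0, 1, 3, 0, 0, 0, 0, 0, 0, 3, 0, 0, 0, 0, 0]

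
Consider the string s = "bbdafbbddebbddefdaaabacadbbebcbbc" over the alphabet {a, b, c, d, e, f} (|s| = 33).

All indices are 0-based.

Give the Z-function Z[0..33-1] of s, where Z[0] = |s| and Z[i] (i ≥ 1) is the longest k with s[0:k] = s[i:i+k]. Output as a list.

Z[0]=33
i=1: fresh scan; Z[1]=1 scan→box=[1,2)
i=2: fresh scan; Z[2]=0
i=3: fresh scan; Z[3]=0
i=4: fresh scan; Z[4]=0
i=5: fresh scan; Z[5]=3 scan→box=[5,8)
i=6: min(r-i=2, Z[1]=1)=1; Z[6]=1
i=7: min(r-i=1, Z[2]=0)=0; Z[7]=0
i=8: fresh scan; Z[8]=0
i=9: fresh scan; Z[9]=0
i=10: fresh scan; Z[10]=3 scan→box=[10,13)
i=11: min(r-i=2, Z[1]=1)=1; Z[11]=1
i=12: min(r-i=1, Z[2]=0)=0; Z[12]=0
i=13: fresh scan; Z[13]=0
i=14: fresh scan; Z[14]=0
i=15: fresh scan; Z[15]=0
i=16: fresh scan; Z[16]=0
i=17: fresh scan; Z[17]=0
i=18: fresh scan; Z[18]=0
i=19: fresh scan; Z[19]=0
i=20: fresh scan; Z[20]=1 scan→box=[20,21)
i=21: fresh scan; Z[21]=0
i=22: fresh scan; Z[22]=0
i=23: fresh scan; Z[23]=0
i=24: fresh scan; Z[24]=0
i=25: fresh scan; Z[25]=2 scan→box=[25,27)
i=26: min(r-i=1, Z[1]=1)=1; Z[26]=1
i=27: fresh scan; Z[27]=0
i=28: fresh scan; Z[28]=1 scan→box=[28,29)
i=29: fresh scan; Z[29]=0
i=30: fresh scan; Z[30]=2 scan→box=[30,32)
i=31: min(r-i=1, Z[1]=1)=1; Z[31]=1
i=32: fresh scan; Z[32]=0

[33, 1, 0, 0, 0, 3, 1, 0, 0, 0, 3, 1, 0, 0, 0, 0, 0, 0, 0, 0, 1, 0, 0, 0, 0, 2, 1, 0, 1, 0, 2, 1, 0]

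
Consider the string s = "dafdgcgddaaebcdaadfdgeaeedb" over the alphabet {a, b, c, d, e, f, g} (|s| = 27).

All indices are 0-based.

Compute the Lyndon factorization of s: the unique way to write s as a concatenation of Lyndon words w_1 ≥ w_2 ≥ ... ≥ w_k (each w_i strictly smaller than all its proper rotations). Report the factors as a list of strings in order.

["d", "afdgcgdd", "aaebcd", "aadfdgeaeedb"]

emit factor 1: 'd' (i=0, period=1)
emit factor 2: 'afdgcgdd' (i=1, period=8)
emit factor 3: 'aaebcd' (i=9, period=6)
emit factor 4: 'aadfdgeaeedb' (i=15, period=12)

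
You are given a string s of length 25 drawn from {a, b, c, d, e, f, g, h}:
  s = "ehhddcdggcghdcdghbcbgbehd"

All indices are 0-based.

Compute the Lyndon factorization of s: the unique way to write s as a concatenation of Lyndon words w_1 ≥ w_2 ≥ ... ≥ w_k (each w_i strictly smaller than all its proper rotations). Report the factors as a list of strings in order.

emit factor 1: 'ehh' (i=0, period=3)
emit factor 2: 'd' (i=3, period=1)
emit factor 3: 'd' (i=4, period=1)
emit factor 4: 'cdggcghdcdgh' (i=5, period=12)
emit factor 5: 'bcbgbehd' (i=17, period=8)

["ehh", "d", "d", "cdggcghdcdgh", "bcbgbehd"]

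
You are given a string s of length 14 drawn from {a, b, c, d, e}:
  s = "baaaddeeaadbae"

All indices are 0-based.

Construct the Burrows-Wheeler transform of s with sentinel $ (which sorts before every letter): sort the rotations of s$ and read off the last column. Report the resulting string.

rank  rotation         last
    0  $baaaddeeaadbae  e
    1  aaaddeeaadbae$b  b
    2  aadbae$baaaddee  e
    3  aaddeeaadbae$ba  a
    4  adbae$baaaddeea  a
    5  addeeaadbae$baa  a
    6  ae$baaaddeeaadb  b
    7  baaaddeeaadbae$  $
    8  bae$baaaddeeaad  d
    9  dbae$baaaddeeaa  a
   10  ddeeaadbae$baaa  a
   11  deeaadbae$baaad  d
   12  e$baaaddeeaadba  a
   13  eaadbae$baaadde  e
   14  eeaadbae$baaadd  d

ebeaaab$daadaed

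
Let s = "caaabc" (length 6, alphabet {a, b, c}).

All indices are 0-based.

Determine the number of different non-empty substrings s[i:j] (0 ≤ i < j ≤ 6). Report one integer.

sorted suffixes:
  #0 SA[0]=1  'aaabc'
  #1 SA[1]=2  'aabc'
  #2 SA[2]=3  'abc'
  #3 SA[3]=4  'bc'
  #4 SA[4]=5  'c'
  #5 SA[5]=0  'caaabc'

SA = [1, 2, 3, 4, 5, 0]
rank  pair      lcp
   1  s[1:],s[2:]  2  'aa'
   2  s[2:],s[3:]  1  'a'
   3  s[3:],s[4:]  0  ''
   4  s[4:],s[5:]  0  ''
   5  s[5:],s[0:]  1  'c'

n(n+1)/2 = 6·7/2 = 21
Σ LCP = 0 + 2 + 1 + 0 + 0 + 1 = 4
distinct = 21 − 4 = 17

17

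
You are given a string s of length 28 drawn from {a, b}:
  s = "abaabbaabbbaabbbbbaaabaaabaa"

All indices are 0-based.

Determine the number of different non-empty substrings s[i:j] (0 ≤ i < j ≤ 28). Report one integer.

310

rank→(start, suffix):
  0 → (27, 'a')
  1 → (26, 'aa')
  2 → (22, 'aaabaa')
  3 → (18, 'aaabaaabaa')
  4 → (23, 'aabaa')
  5 → (19, 'aabaaabaa')
  6 → (2, 'aabbaabbbaabbbbbaaabaaabaa')
  7 → (6, 'aabbbaabbbbbaaabaaabaa')
  8 → (11, 'aabbbbbaaabaaabaa')
  9 → (24, 'abaa')
  10 → (20, 'abaaabaa')
  11 → (0, 'abaabbaabbbaabbbbbaaabaaabaa')
  12 → (3, 'abbaabbbaabbbbbaaabaaabaa')
  13 → (7, 'abbbaabbbbbaaabaaabaa')
  14 → (12, 'abbbbbaaabaaabaa')
  15 → (25, 'baa')
  16 → (21, 'baaabaa')
  17 → (17, 'baaabaaabaa')
  18 → (1, 'baabbaabbbaabbbbbaaabaaabaa')
  19 → (5, 'baabbbaabbbbbaaabaaabaa')
  20 → (10, 'baabbbbbaaabaaabaa')
  21 → (16, 'bbaaabaaabaa')
  22 → (4, 'bbaabbbaabbbbbaaabaaabaa')
  23 → (9, 'bbaabbbbbaaabaaabaa')
  24 → (15, 'bbbaaabaaabaa')
  25 → (8, 'bbbaabbbbbaaabaaabaa')
  26 → (14, 'bbbbaaabaaabaa')
  27 → (13, 'bbbbbaaabaaabaa')

SA = [27, 26, 22, 18, 23, 19, 2, 6, 11, 24, 20, 0, 3, 7, 12, 25, 21, 17, 1, 5, 10, 16, 4, 9, 15, 8, 14, 13]
[i] adj suffixes → lcp
  [1] 27/26 → 1 ('a')
  [2] 26/22 → 2 ('aa')
  [3] 22/18 → 6 ('aaabaa')
  [4] 18/23 → 2 ('aa')
  [5] 23/19 → 5 ('aabaa')
  [6] 19/2 → 3 ('aab')
  [7] 2/6 → 4 ('aabb')
  [8] 6/11 → 5 ('aabbb')
  [9] 11/24 → 1 ('a')
  [10] 24/20 → 4 ('abaa')
  [11] 20/0 → 4 ('abaa')
  [12] 0/3 → 2 ('ab')
  [13] 3/7 → 3 ('abb')
  [14] 7/12 → 4 ('abbb')
  [15] 12/25 → 0 ('')
  [16] 25/21 → 3 ('baa')
  [17] 21/17 → 7 ('baaabaa')
  [18] 17/1 → 3 ('baa')
  [19] 1/5 → 5 ('baabb')
  [20] 5/10 → 6 ('baabbb')
  [21] 10/16 → 1 ('b')
  [22] 16/4 → 4 ('bbaa')
  [23] 4/9 → 7 ('bbaabbb')
  [24] 9/15 → 2 ('bb')
  [25] 15/8 → 5 ('bbbaa')
  [26] 8/14 → 3 ('bbb')
  [27] 14/13 → 4 ('bbbb')

n(n+1)/2 = 28·29/2 = 406
Σ LCP = 0 + 1 + 2 + 6 + 2 + 5 + 3 + 4 + 5 + 1 + 4 + 4 + 2 + 3 + 4 + 0 + 3 + 7 + 3 + 5 + 6 + 1 + 4 + 7 + 2 + 5 + 3 + 4 = 96
distinct = 406 − 96 = 310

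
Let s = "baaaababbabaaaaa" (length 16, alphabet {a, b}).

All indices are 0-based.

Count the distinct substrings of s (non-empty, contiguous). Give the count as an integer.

100

sorted suffixes:
  #0 SA[0]=15  'a'
  #1 SA[1]=14  'aa'
  #2 SA[2]=13  'aaa'
  #3 SA[3]=12  'aaaa'
  #4 SA[4]=11  'aaaaa'
  #5 SA[5]=1  'aaaababbabaaaaa'
  #6 SA[6]=2  'aaababbabaaaaa'
  #7 SA[7]=3  'aababbabaaaaa'
  #8 SA[8]=9  'abaaaaa'
  #9 SA[9]=4  'ababbabaaaaa'
  #10 SA[10]=6  'abbabaaaaa'
  #11 SA[11]=10  'baaaaa'
  #12 SA[12]=0  'baaaababbabaaaaa'
  #13 SA[13]=8  'babaaaaa'
  #14 SA[14]=5  'babbabaaaaa'
  #15 SA[15]=7  'bbabaaaaa'

SA = [15, 14, 13, 12, 11, 1, 2, 3, 9, 4, 6, 10, 0, 8, 5, 7]
rank  pair      lcp
   1  s[15:],s[14:]  1  'a'
   2  s[14:],s[13:]  2  'aa'
   3  s[13:],s[12:]  3  'aaa'
   4  s[12:],s[11:]  4  'aaaa'
   5  s[11:],s[1:]  4  'aaaa'
   6  s[1:],s[2:]  3  'aaa'
   7  s[2:],s[3:]  2  'aa'
   8  s[3:],s[9:]  1  'a'
   9  s[9:],s[4:]  3  'aba'
  10  s[4:],s[6:]  2  'ab'
  11  s[6:],s[10:]  0  ''
  12  s[10:],s[0:]  5  'baaaa'
  13  s[0:],s[8:]  2  'ba'
  14  s[8:],s[5:]  3  'bab'
  15  s[5:],s[7:]  1  'b'

n(n+1)/2 = 16·17/2 = 136
Σ LCP = 0 + 1 + 2 + 3 + 4 + 4 + 3 + 2 + 1 + 3 + 2 + 0 + 5 + 2 + 3 + 1 = 36
distinct = 136 − 36 = 100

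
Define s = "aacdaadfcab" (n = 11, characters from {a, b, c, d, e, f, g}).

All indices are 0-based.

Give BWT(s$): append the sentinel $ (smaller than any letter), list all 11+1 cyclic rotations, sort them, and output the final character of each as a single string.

rank  rotation      last
    0  $aacdaadfcab  b
    1  aacdaadfcab$  $
    2  aadfcab$aacd  d
    3  ab$aacdaadfc  c
    4  acdaadfcab$a  a
    5  adfcab$aacda  a
    6  b$aacdaadfca  a
    7  cab$aacdaadf  f
    8  cdaadfcab$aa  a
    9  daadfcab$aac  c
   10  dfcab$aacdaa  a
   11  fcab$aacdaad  d

b$dcaaafacad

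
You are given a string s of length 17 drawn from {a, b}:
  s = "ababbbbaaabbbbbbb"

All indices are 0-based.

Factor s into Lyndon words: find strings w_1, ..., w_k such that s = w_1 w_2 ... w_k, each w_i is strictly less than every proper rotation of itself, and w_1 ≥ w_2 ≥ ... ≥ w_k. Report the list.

emit factor 1: 'ababbbb' (i=0, period=7)
emit factor 2: 'aaabbbbbbb' (i=7, period=10)

["ababbbb", "aaabbbbbbb"]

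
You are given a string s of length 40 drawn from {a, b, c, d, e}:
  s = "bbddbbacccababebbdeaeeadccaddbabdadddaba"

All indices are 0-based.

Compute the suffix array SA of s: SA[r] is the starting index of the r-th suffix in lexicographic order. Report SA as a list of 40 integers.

rank | idx | suffix
   0 |  39 | a
   1 |  37 | aba
   2 |  10 | ababebbdeaeeadccaddbabdadddaba
   3 |  30 | abdadddaba
   4 |  12 | abebbdeaeeadccaddbabdadddaba
   5 |   6 | acccababebbdeaeeadccaddbabdadddaba
   6 |  22 | adccaddbabdadddaba
   7 |  26 | addbabdadddaba
   8 |  33 | adddaba
   9 |  19 | aeeadccaddbabdadddaba
  10 |  38 | ba
  11 |  29 | babdadddaba
  12 |  11 | babebbdeaeeadccaddbabdadddaba
  13 |   5 | bacccababebbdeaeeadccaddbabdadddaba
  14 |   4 | bbacccababebbdeaeeadccaddbabdadddaba
  15 |   0 | bbddbbacccababebbdeaeeadccaddbabdadddaba
  16 |  15 | bbdeaeeadccaddbabdadddaba
  17 |  31 | bdadddaba
  18 |   1 | bddbbacccababebbdeaeeadccaddbabdadddaba
  19 |  16 | bdeaeeadccaddbabdadddaba
  20 |  13 | bebbdeaeeadccaddbabdadddaba
  21 |   9 | cababebbdeaeeadccaddbabdadddaba
  22 |  25 | caddbabdadddaba
  23 |   8 | ccababebbdeaeeadccaddbabdadddaba
  24 |  24 | ccaddbabdadddaba
  25 |   7 | cccababebbdeaeeadccaddbabdadddaba
  26 |  36 | daba
  27 |  32 | dadddaba
  28 |  28 | dbabdadddaba
  29 |   3 | dbbacccababebbdeaeeadccaddbabdadddaba
  30 |  23 | dccaddbabdadddaba
  31 |  35 | ddaba
  32 |  27 | ddbabdadddaba
  33 |   2 | ddbbacccababebbdeaeeadccaddbabdadddaba
  34 |  34 | dddaba
  35 |  17 | deaeeadccaddbabdadddaba
  36 |  21 | eadccaddbabdadddaba
  37 |  18 | eaeeadccaddbabdadddaba
  38 |  14 | ebbdeaeeadccaddbabdadddaba
  39 |  20 | eeadccaddbabdadddaba

[39, 37, 10, 30, 12, 6, 22, 26, 33, 19, 38, 29, 11, 5, 4, 0, 15, 31, 1, 16, 13, 9, 25, 8, 24, 7, 36, 32, 28, 3, 23, 35, 27, 2, 34, 17, 21, 18, 14, 20]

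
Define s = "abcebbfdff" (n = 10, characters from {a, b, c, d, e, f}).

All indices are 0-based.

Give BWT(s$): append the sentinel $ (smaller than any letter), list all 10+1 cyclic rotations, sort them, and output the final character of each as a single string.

rank  rotation     last
    0  $abcebbfdff  f
    1  abcebbfdff$  $
    2  bbfdff$abce  e
    3  bcebbfdff$a  a
    4  bfdff$abceb  b
    5  cebbfdff$ab  b
    6  dff$abcebbf  f
    7  ebbfdff$abc  c
    8  f$abcebbfdf  f
    9  fdff$abcebb  b
   10  ff$abcebbfd  d

f$eabbfcfbd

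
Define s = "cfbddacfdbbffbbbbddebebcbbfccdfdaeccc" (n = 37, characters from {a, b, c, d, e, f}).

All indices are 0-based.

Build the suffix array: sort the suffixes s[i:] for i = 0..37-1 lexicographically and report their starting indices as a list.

sorted suffixes:
  #0 SA[0]=5  'acfdbbffbbbbddebebcbbfccdfdaeccc'
  #1 SA[1]=32  'aeccc'
  #2 SA[2]=13  'bbbbddebebcbbfccdfdaeccc'
  #3 SA[3]=14  'bbbddebebcbbfccdfdaeccc'
  #4 SA[4]=15  'bbddebebcbbfccdfdaeccc'
  #5 SA[5]=24  'bbfccdfdaeccc'
  #6 SA[6]=9  'bbffbbbbddebebcbbfccdfdaeccc'
  #7 SA[7]=22  'bcbbfccdfdaeccc'
  #8 SA[8]=2  'bddacfdbbffbbbbddebebcbbfccdfdaeccc'
  #9 SA[9]=16  'bddebebcbbfccdfdaeccc'
  #10 SA[10]=20  'bebcbbfccdfdaeccc'
  #11 SA[11]=25  'bfccdfdaeccc'
  #12 SA[12]=10  'bffbbbbddebebcbbfccdfdaeccc'
  #13 SA[13]=36  'c'
  #14 SA[14]=23  'cbbfccdfdaeccc'
  #15 SA[15]=35  'cc'
  #16 SA[16]=34  'ccc'
  #17 SA[17]=27  'ccdfdaeccc'
  #18 SA[18]=28  'cdfdaeccc'
  #19 SA[19]=0  'cfbddacfdbbffbbbbddebebcbbfccdfdaeccc'
  #20 SA[20]=6  'cfdbbffbbbbddebebcbbfccdfdaeccc'
  #21 SA[21]=4  'dacfdbbffbbbbddebebcbbfccdfdaeccc'
  #22 SA[22]=31  'daeccc'
  #23 SA[23]=8  'dbbffbbbbddebebcbbfccdfdaeccc'
  #24 SA[24]=3  'ddacfdbbffbbbbddebebcbbfccdfdaeccc'
  #25 SA[25]=17  'ddebebcbbfccdfdaeccc'
  #26 SA[26]=18  'debebcbbfccdfdaeccc'
  #27 SA[27]=29  'dfdaeccc'
  #28 SA[28]=21  'ebcbbfccdfdaeccc'
  #29 SA[29]=19  'ebebcbbfccdfdaeccc'
  #30 SA[30]=33  'eccc'
  #31 SA[31]=12  'fbbbbddebebcbbfccdfdaeccc'
  #32 SA[32]=1  'fbddacfdbbffbbbbddebebcbbfccdfdaeccc'
  #33 SA[33]=26  'fccdfdaeccc'
  #34 SA[34]=30  'fdaeccc'
  #35 SA[35]=7  'fdbbffbbbbddebebcbbfccdfdaeccc'
  #36 SA[36]=11  'ffbbbbddebebcbbfccdfdaeccc'

[5, 32, 13, 14, 15, 24, 9, 22, 2, 16, 20, 25, 10, 36, 23, 35, 34, 27, 28, 0, 6, 4, 31, 8, 3, 17, 18, 29, 21, 19, 33, 12, 1, 26, 30, 7, 11]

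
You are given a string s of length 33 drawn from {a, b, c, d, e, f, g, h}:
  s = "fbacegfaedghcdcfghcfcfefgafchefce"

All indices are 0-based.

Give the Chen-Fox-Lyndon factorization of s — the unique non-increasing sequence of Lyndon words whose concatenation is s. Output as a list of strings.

emit factor 1: 'f' (i=0, period=1)
emit factor 2: 'b' (i=1, period=1)
emit factor 3: 'acegfaedghcdcfghcfcfefgafchefce' (i=2, period=31)

["f", "b", "acegfaedghcdcfghcfcfefgafchefce"]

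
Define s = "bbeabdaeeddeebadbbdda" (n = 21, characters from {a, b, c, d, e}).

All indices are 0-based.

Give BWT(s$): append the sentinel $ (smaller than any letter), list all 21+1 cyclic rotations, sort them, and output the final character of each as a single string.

rank  rotation                last
    0  $bbeabdaeeddeebadbbdda  a
    1  a$bbeabdaeeddeebadbbdd  d
    2  abdaeeddeebadbbdda$bbe  e
    3  adbbdda$bbeabdaeeddeeb  b
    4  aeeddeebadbbdda$bbeabd  d
    5  badbbdda$bbeabdaeeddee  e
    6  bbdda$bbeabdaeeddeebad  d
    7  bbeabdaeeddeebadbbdda$  $
    8  bdaeeddeebadbbdda$bbea  a
    9  bdda$bbeabdaeeddeebadb  b
   10  beabdaeeddeebadbbdda$b  b
   11  da$bbeabdaeeddeebadbbd  d
   12  daeeddeebadbbdda$bbeab  b
   13  dbbdda$bbeabdaeeddeeba  a
   14  dda$bbeabdaeeddeebadbb  b
   15  ddeebadbbdda$bbeabdaee  e
   16  deebadbbdda$bbeabdaeed  d
   17  eabdaeeddeebadbbdda$bb  b
   18  ebadbbdda$bbeabdaeedde  e
   19  eddeebadbbdda$bbeabdae  e
   20  eebadbbdda$bbeabdaeedd  d
   21  eeddeebadbbdda$bbeabda  a

adebded$abbdbabedbeeda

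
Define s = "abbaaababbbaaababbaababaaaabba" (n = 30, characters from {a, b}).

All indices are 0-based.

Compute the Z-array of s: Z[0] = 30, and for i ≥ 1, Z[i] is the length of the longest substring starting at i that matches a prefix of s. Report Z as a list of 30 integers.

Z[0]=30
i=1: i≥r, start 0; Z[1]=0
i=2: i≥r, start 0; Z[2]=0
i=3: i≥r, start 0; Z[3]=1 grow→box=[3,4)
i=4: i≥r, start 0; Z[4]=1 grow→box=[4,5)
i=5: i≥r, start 0; Z[5]=2 grow→box=[5,7)
i=6: min(r-i=1, Z[1]=0)=0; Z[6]=0
i=7: i≥r, start 0; Z[7]=3 grow→box=[7,10)
i=8: min(r-i=2, Z[1]=0)=0; Z[8]=0
i=9: min(r-i=1, Z[2]=0)=0; Z[9]=0
i=10: i≥r, start 0; Z[10]=0
i=11: i≥r, start 0; Z[11]=1 grow→box=[11,12)
i=12: i≥r, start 0; Z[12]=1 grow→box=[12,13)
i=13: i≥r, start 0; Z[13]=2 grow→box=[13,15)
i=14: min(r-i=1, Z[1]=0)=0; Z[14]=0
i=15: i≥r, start 0; Z[15]=5 grow→box=[15,20)
i=16: min(r-i=4, Z[1]=0)=0; Z[16]=0
i=17: min(r-i=3, Z[2]=0)=0; Z[17]=0
i=18: min(r-i=2, Z[3]=1)=1; Z[18]=1
i=19: min(r-i=1, Z[4]=1)=1; Z[19]=2 grow→box=[19,21)
i=20: min(r-i=1, Z[1]=0)=0; Z[20]=0
i=21: i≥r, start 0; Z[21]=2 grow→box=[21,23)
i=22: min(r-i=1, Z[1]=0)=0; Z[22]=0
i=23: i≥r, start 0; Z[23]=1 grow→box=[23,24)
i=24: i≥r, start 0; Z[24]=1 grow→box=[24,25)
i=25: i≥r, start 0; Z[25]=1 grow→box=[25,26)
i=26: i≥r, start 0; Z[26]=4 grow→box=[26,30)
i=27: min(r-i=3, Z[1]=0)=0; Z[27]=0
i=28: min(r-i=2, Z[2]=0)=0; Z[28]=0
i=29: min(r-i=1, Z[3]=1)=1; Z[29]=1

[30, 0, 0, 1, 1, 2, 0, 3, 0, 0, 0, 1, 1, 2, 0, 5, 0, 0, 1, 2, 0, 2, 0, 1, 1, 1, 4, 0, 0, 1]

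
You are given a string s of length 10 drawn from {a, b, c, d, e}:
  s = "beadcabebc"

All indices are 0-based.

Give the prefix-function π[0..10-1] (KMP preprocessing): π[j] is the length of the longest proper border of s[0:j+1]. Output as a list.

π[0] = 0
j=1 s[j]='e': π[1]=0 (border '')
j=2 s[j]='a': π[2]=0 (border '')
j=3 s[j]='d': π[3]=0 (border '')
j=4 s[j]='c': π[4]=0 (border '')
j=5 s[j]='a': π[5]=0 (border '')
j=6 s[j]='b': π[6]=1 (border 'b')
j=7 s[j]='e': π[7]=2 (border 'be')
j=8 s[j]='b': k: 2→0; π[8]=1 (border 'b')
j=9 s[j]='c': k: 1→0; π[9]=0 (border '')

[0, 0, 0, 0, 0, 0, 1, 2, 1, 0]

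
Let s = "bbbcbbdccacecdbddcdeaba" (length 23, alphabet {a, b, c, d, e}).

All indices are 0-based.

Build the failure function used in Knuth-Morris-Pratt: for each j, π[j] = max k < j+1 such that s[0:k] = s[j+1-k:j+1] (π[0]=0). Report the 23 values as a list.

π[0] = 0
j=1 s[j]='b': π[1]=1 (border 'b')
j=2 s[j]='b': π[2]=2 (border 'bb')
j=3 s[j]='c': k: 2→1→0; π[3]=0 (border '')
j=4 s[j]='b': π[4]=1 (border 'b')
j=5 s[j]='b': π[5]=2 (border 'bb')
j=6 s[j]='d': k: 2→1→0; π[6]=0 (border '')
j=7 s[j]='c': π[7]=0 (border '')
j=8 s[j]='c': π[8]=0 (border '')
j=9 s[j]='a': π[9]=0 (border '')
j=10 s[j]='c': π[10]=0 (border '')
j=11 s[j]='e': π[11]=0 (border '')
j=12 s[j]='c': π[12]=0 (border '')
j=13 s[j]='d': π[13]=0 (border '')
j=14 s[j]='b': π[14]=1 (border 'b')
j=15 s[j]='d': k: 1→0; π[15]=0 (border '')
j=16 s[j]='d': π[16]=0 (border '')
j=17 s[j]='c': π[17]=0 (border '')
j=18 s[j]='d': π[18]=0 (border '')
j=19 s[j]='e': π[19]=0 (border '')
j=20 s[j]='a': π[20]=0 (border '')
j=21 s[j]='b': π[21]=1 (border 'b')
j=22 s[j]='a': k: 1→0; π[22]=0 (border '')

[0, 1, 2, 0, 1, 2, 0, 0, 0, 0, 0, 0, 0, 0, 1, 0, 0, 0, 0, 0, 0, 1, 0]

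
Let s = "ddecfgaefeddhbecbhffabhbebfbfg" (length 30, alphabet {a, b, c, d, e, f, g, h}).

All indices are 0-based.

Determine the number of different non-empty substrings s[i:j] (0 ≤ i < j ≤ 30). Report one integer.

rank→(start, suffix):
  0 → (20, 'abhbebfbfg')
  1 → (6, 'aefeddhbecbhffabhbebfbfg')
  2 → (23, 'bebfbfg')
  3 → (13, 'becbhffabhbebfbfg')
  4 → (25, 'bfbfg')
  5 → (27, 'bfg')
  6 → (21, 'bhbebfbfg')
  7 → (16, 'bhffabhbebfbfg')
  8 → (15, 'cbhffabhbebfbfg')
  9 → (3, 'cfgaefeddhbecbhffabhbebfbfg')
  10 → (0, 'ddecfgaefeddhbecbhffabhbebfbfg')
  11 → (10, 'ddhbecbhffabhbebfbfg')
  12 → (1, 'decfgaefeddhbecbhffabhbebfbfg')
  13 → (11, 'dhbecbhffabhbebfbfg')
  14 → (24, 'ebfbfg')
  15 → (14, 'ecbhffabhbebfbfg')
  16 → (2, 'ecfgaefeddhbecbhffabhbebfbfg')
  17 → (9, 'eddhbecbhffabhbebfbfg')
  18 → (7, 'efeddhbecbhffabhbebfbfg')
  19 → (19, 'fabhbebfbfg')
  20 → (26, 'fbfg')
  21 → (8, 'feddhbecbhffabhbebfbfg')
  22 → (18, 'ffabhbebfbfg')
  23 → (28, 'fg')
  24 → (4, 'fgaefeddhbecbhffabhbebfbfg')
  25 → (29, 'g')
  26 → (5, 'gaefeddhbecbhffabhbebfbfg')
  27 → (22, 'hbebfbfg')
  28 → (12, 'hbecbhffabhbebfbfg')
  29 → (17, 'hffabhbebfbfg')

SA = [20, 6, 23, 13, 25, 27, 21, 16, 15, 3, 0, 10, 1, 11, 24, 14, 2, 9, 7, 19, 26, 8, 18, 28, 4, 29, 5, 22, 12, 17]
i: (SA[i-1],SA[i]) lcp shared
  1: (20,6) 1 'a'
  2: (6,23) 0 ''
  3: (23,13) 2 'be'
  4: (13,25) 1 'b'
  5: (25,27) 2 'bf'
  6: (27,21) 1 'b'
  7: (21,16) 2 'bh'
  8: (16,15) 0 ''
  9: (15,3) 1 'c'
  10: (3,0) 0 ''
  11: (0,10) 2 'dd'
  12: (10,1) 1 'd'
  13: (1,11) 1 'd'
  14: (11,24) 0 ''
  15: (24,14) 1 'e'
  16: (14,2) 2 'ec'
  17: (2,9) 1 'e'
  18: (9,7) 1 'e'
  19: (7,19) 0 ''
  20: (19,26) 1 'f'
  21: (26,8) 1 'f'
  22: (8,18) 1 'f'
  23: (18,28) 1 'f'
  24: (28,4) 2 'fg'
  25: (4,29) 0 ''
  26: (29,5) 1 'g'
  27: (5,22) 0 ''
  28: (22,12) 3 'hbe'
  29: (12,17) 1 'h'

n(n+1)/2 = 30·31/2 = 465
Σ LCP = 0 + 1 + 0 + 2 + 1 + 2 + 1 + 2 + 0 + 1 + 0 + 2 + 1 + 1 + 0 + 1 + 2 + 1 + 1 + 0 + 1 + 1 + 1 + 1 + 2 + 0 + 1 + 0 + 3 + 1 = 30
distinct = 465 − 30 = 435

435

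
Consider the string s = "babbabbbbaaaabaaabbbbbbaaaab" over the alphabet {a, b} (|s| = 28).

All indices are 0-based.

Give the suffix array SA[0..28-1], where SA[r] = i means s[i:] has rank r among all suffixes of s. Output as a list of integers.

rank | idx | suffix
   0 |  23 | aaaab
   1 |   9 | aaaabaaabbbbbbaaaab
   2 |  24 | aaab
   3 |  10 | aaabaaabbbbbbaaaab
   4 |  14 | aaabbbbbbaaaab
   5 |  25 | aab
   6 |  11 | aabaaabbbbbbaaaab
   7 |  15 | aabbbbbbaaaab
   8 |  26 | ab
   9 |  12 | abaaabbbbbbaaaab
  10 |   1 | abbabbbbaaaabaaabbbbbbaaaab
  11 |   4 | abbbbaaaabaaabbbbbbaaaab
  12 |  16 | abbbbbbaaaab
  13 |  27 | b
  14 |  22 | baaaab
  15 |   8 | baaaabaaabbbbbbaaaab
  16 |  13 | baaabbbbbbaaaab
  17 |   0 | babbabbbbaaaabaaabbbbbbaaaab
  18 |   3 | babbbbaaaabaaabbbbbbaaaab
  19 |  21 | bbaaaab
  20 |   7 | bbaaaabaaabbbbbbaaaab
  21 |   2 | bbabbbbaaaabaaabbbbbbaaaab
  22 |  20 | bbbaaaab
  23 |   6 | bbbaaaabaaabbbbbbaaaab
  24 |  19 | bbbbaaaab
  25 |   5 | bbbbaaaabaaabbbbbbaaaab
  26 |  18 | bbbbbaaaab
  27 |  17 | bbbbbbaaaab

[23, 9, 24, 10, 14, 25, 11, 15, 26, 12, 1, 4, 16, 27, 22, 8, 13, 0, 3, 21, 7, 2, 20, 6, 19, 5, 18, 17]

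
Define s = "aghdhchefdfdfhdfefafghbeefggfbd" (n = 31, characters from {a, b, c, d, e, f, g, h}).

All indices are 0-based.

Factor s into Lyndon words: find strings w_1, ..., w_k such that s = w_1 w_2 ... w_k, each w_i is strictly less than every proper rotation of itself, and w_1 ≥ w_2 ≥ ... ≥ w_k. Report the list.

["aghdhchefdfdfhdfef", "afghbeefggfbd"]

emit factor 1: 'aghdhchefdfdfhdfef' (i=0, period=18)
emit factor 2: 'afghbeefggfbd' (i=18, period=13)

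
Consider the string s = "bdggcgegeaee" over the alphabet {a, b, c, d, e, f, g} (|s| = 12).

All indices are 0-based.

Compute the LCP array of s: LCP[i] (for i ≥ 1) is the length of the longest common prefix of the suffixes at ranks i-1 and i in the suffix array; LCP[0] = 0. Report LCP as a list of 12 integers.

[0, 0, 0, 0, 0, 1, 1, 1, 0, 1, 2, 1]

sorted suffixes:
  #0 SA[0]=9  'aee'
  #1 SA[1]=0  'bdggcgegeaee'
  #2 SA[2]=4  'cgegeaee'
  #3 SA[3]=1  'dggcgegeaee'
  #4 SA[4]=11  'e'
  #5 SA[5]=8  'eaee'
  #6 SA[6]=10  'ee'
  #7 SA[7]=6  'egeaee'
  #8 SA[8]=3  'gcgegeaee'
  #9 SA[9]=7  'geaee'
  #10 SA[10]=5  'gegeaee'
  #11 SA[11]=2  'ggcgegeaee'

SA = [9, 0, 4, 1, 11, 8, 10, 6, 3, 7, 5, 2]
i: (SA[i-1],SA[i]) lcp shared
  1: (9,0) 0 ''
  2: (0,4) 0 ''
  3: (4,1) 0 ''
  4: (1,11) 0 ''
  5: (11,8) 1 'e'
  6: (8,10) 1 'e'
  7: (10,6) 1 'e'
  8: (6,3) 0 ''
  9: (3,7) 1 'g'
  10: (7,5) 2 'ge'
  11: (5,2) 1 'g'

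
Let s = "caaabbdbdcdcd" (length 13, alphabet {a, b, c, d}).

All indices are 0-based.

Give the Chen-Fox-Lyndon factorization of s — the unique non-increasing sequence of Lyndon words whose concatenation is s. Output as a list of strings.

["c", "aaabbdbdcdcd"]

emit factor 1: 'c' (i=0, period=1)
emit factor 2: 'aaabbdbdcdcd' (i=1, period=12)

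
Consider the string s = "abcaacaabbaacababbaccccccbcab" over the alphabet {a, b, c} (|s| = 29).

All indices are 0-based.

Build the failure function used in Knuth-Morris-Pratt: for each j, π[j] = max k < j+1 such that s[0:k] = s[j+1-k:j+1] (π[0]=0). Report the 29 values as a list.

π[0] = 0
j=1 s[j]='b': π[1]=0 (border '')
j=2 s[j]='c': π[2]=0 (border '')
j=3 s[j]='a': π[3]=1 (border 'a')
j=4 s[j]='a': k: 1→0; π[4]=1 (border 'a')
j=5 s[j]='c': k: 1→0; π[5]=0 (border '')
j=6 s[j]='a': π[6]=1 (border 'a')
j=7 s[j]='a': k: 1→0; π[7]=1 (border 'a')
j=8 s[j]='b': π[8]=2 (border 'ab')
j=9 s[j]='b': k: 2→0; π[9]=0 (border '')
j=10 s[j]='a': π[10]=1 (border 'a')
j=11 s[j]='a': k: 1→0; π[11]=1 (border 'a')
j=12 s[j]='c': k: 1→0; π[12]=0 (border '')
j=13 s[j]='a': π[13]=1 (border 'a')
j=14 s[j]='b': π[14]=2 (border 'ab')
j=15 s[j]='a': k: 2→0; π[15]=1 (border 'a')
j=16 s[j]='b': π[16]=2 (border 'ab')
j=17 s[j]='b': k: 2→0; π[17]=0 (border '')
j=18 s[j]='a': π[18]=1 (border 'a')
j=19 s[j]='c': k: 1→0; π[19]=0 (border '')
j=20 s[j]='c': π[20]=0 (border '')
j=21 s[j]='c': π[21]=0 (border '')
j=22 s[j]='c': π[22]=0 (border '')
j=23 s[j]='c': π[23]=0 (border '')
j=24 s[j]='c': π[24]=0 (border '')
j=25 s[j]='b': π[25]=0 (border '')
j=26 s[j]='c': π[26]=0 (border '')
j=27 s[j]='a': π[27]=1 (border 'a')
j=28 s[j]='b': π[28]=2 (border 'ab')

[0, 0, 0, 1, 1, 0, 1, 1, 2, 0, 1, 1, 0, 1, 2, 1, 2, 0, 1, 0, 0, 0, 0, 0, 0, 0, 0, 1, 2]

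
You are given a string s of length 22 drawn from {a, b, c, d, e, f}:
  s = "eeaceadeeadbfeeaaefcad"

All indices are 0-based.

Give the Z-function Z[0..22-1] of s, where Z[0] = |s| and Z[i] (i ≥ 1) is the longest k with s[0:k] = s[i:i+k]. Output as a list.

Z[0]=22
i=1: i≥r, start 0; Z[1]=1 grow→box=[1,2)
i=2: i≥r, start 0; Z[2]=0
i=3: i≥r, start 0; Z[3]=0
i=4: i≥r, start 0; Z[4]=1 grow→box=[4,5)
i=5: i≥r, start 0; Z[5]=0
i=6: i≥r, start 0; Z[6]=0
i=7: i≥r, start 0; Z[7]=3 grow→box=[7,10)
i=8: min(r-i=2, Z[1]=1)=1; Z[8]=1
i=9: min(r-i=1, Z[2]=0)=0; Z[9]=0
i=10: i≥r, start 0; Z[10]=0
i=11: i≥r, start 0; Z[11]=0
i=12: i≥r, start 0; Z[12]=0
i=13: i≥r, start 0; Z[13]=3 grow→box=[13,16)
i=14: min(r-i=2, Z[1]=1)=1; Z[14]=1
i=15: min(r-i=1, Z[2]=0)=0; Z[15]=0
i=16: i≥r, start 0; Z[16]=0
i=17: i≥r, start 0; Z[17]=1 grow→box=[17,18)
i=18: i≥r, start 0; Z[18]=0
i=19: i≥r, start 0; Z[19]=0
i=20: i≥r, start 0; Z[20]=0
i=21: i≥r, start 0; Z[21]=0

[22, 1, 0, 0, 1, 0, 0, 3, 1, 0, 0, 0, 0, 3, 1, 0, 0, 1, 0, 0, 0, 0]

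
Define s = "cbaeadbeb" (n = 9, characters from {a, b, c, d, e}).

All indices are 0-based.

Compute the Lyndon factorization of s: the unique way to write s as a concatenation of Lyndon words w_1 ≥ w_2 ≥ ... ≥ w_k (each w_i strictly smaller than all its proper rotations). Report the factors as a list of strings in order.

["c", "b", "ae", "adbeb"]

emit factor 1: 'c' (i=0, period=1)
emit factor 2: 'b' (i=1, period=1)
emit factor 3: 'ae' (i=2, period=2)
emit factor 4: 'adbeb' (i=4, period=5)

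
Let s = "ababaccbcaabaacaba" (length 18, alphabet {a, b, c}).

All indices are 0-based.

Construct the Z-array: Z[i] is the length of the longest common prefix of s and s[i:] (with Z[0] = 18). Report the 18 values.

Z[0]=18
i=1: i≥r, start 0; Z[1]=0
i=2: i≥r, start 0; Z[2]=3 grow→box=[2,5)
i=3: min(r-i=2, Z[1]=0)=0; Z[3]=0
i=4: min(r-i=1, Z[2]=3)=1; Z[4]=1
i=5: i≥r, start 0; Z[5]=0
i=6: i≥r, start 0; Z[6]=0
i=7: i≥r, start 0; Z[7]=0
i=8: i≥r, start 0; Z[8]=0
i=9: i≥r, start 0; Z[9]=1 grow→box=[9,10)
i=10: i≥r, start 0; Z[10]=3 grow→box=[10,13)
i=11: min(r-i=2, Z[1]=0)=0; Z[11]=0
i=12: min(r-i=1, Z[2]=3)=1; Z[12]=1
i=13: i≥r, start 0; Z[13]=1 grow→box=[13,14)
i=14: i≥r, start 0; Z[14]=0
i=15: i≥r, start 0; Z[15]=3 grow→box=[15,18)
i=16: min(r-i=2, Z[1]=0)=0; Z[16]=0
i=17: min(r-i=1, Z[2]=3)=1; Z[17]=1

[18, 0, 3, 0, 1, 0, 0, 0, 0, 1, 3, 0, 1, 1, 0, 3, 0, 1]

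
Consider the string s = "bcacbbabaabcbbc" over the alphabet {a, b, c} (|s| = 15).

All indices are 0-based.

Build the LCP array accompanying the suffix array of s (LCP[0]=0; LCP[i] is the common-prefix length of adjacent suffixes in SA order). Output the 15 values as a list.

rank | idx | suffix
   0 |   8 | aabcbbc
   1 |   6 | abaabcbbc
   2 |   9 | abcbbc
   3 |   2 | acbbabaabcbbc
   4 |   7 | baabcbbc
   5 |   5 | babaabcbbc
   6 |   4 | bbabaabcbbc
   7 |  12 | bbc
   8 |  13 | bc
   9 |   0 | bcacbbabaabcbbc
  10 |  10 | bcbbc
  11 |  14 | c
  12 |   1 | cacbbabaabcbbc
  13 |   3 | cbbabaabcbbc
  14 |  11 | cbbc

SA = [8, 6, 9, 2, 7, 5, 4, 12, 13, 0, 10, 14, 1, 3, 11]
i: (SA[i-1],SA[i]) lcp shared
  1: (8,6) 1 'a'
  2: (6,9) 2 'ab'
  3: (9,2) 1 'a'
  4: (2,7) 0 ''
  5: (7,5) 2 'ba'
  6: (5,4) 1 'b'
  7: (4,12) 2 'bb'
  8: (12,13) 1 'b'
  9: (13,0) 2 'bc'
  10: (0,10) 2 'bc'
  11: (10,14) 0 ''
  12: (14,1) 1 'c'
  13: (1,3) 1 'c'
  14: (3,11) 3 'cbb'

[0, 1, 2, 1, 0, 2, 1, 2, 1, 2, 2, 0, 1, 1, 3]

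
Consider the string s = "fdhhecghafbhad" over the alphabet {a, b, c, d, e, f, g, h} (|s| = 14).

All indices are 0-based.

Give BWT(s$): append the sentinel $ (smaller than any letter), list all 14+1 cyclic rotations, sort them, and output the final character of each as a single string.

dhhfeafha$cbghd

rank  rotation         last
    0  $fdhhecghafbhad  d
    1  ad$fdhhecghafbh  h
    2  afbhad$fdhhecgh  h
    3  bhad$fdhhecghaf  f
    4  cghafbhad$fdhhe  e
    5  d$fdhhecghafbha  a
    6  dhhecghafbhad$f  f
    7  ecghafbhad$fdhh  h
    8  fbhad$fdhhecgha  a
    9  fdhhecghafbhad$  $
   10  ghafbhad$fdhhec  c
   11  had$fdhhecghafb  b
   12  hafbhad$fdhhecg  g
   13  hecghafbhad$fdh  h
   14  hhecghafbhad$fd  d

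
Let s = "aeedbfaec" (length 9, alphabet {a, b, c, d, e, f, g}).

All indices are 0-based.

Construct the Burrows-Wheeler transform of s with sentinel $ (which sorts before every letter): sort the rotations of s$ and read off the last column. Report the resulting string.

cf$deeaeab

rank  rotation    last
    0  $aeedbfaec  c
    1  aec$aeedbf  f
    2  aeedbfaec$  $
    3  bfaec$aeed  d
    4  c$aeedbfae  e
    5  dbfaec$aee  e
    6  ec$aeedbfa  a
    7  edbfaec$ae  e
    8  eedbfaec$a  a
    9  faec$aeedb  b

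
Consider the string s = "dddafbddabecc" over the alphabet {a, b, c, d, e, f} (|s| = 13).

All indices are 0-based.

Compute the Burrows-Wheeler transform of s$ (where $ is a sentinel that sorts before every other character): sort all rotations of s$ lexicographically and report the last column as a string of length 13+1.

cddfaceddbd$ba

rank  rotation        last
    0  $dddafbddabecc  c
    1  abecc$dddafbdd  d
    2  afbddabecc$ddd  d
    3  bddabecc$dddaf  f
    4  becc$dddafbdda  a
    5  c$dddafbddabec  c
    6  cc$dddafbddabe  e
    7  dabecc$dddafbd  d
    8  dafbddabecc$dd  d
    9  ddabecc$dddafb  b
   10  ddafbddabecc$d  d
   11  dddafbddabecc$  $
   12  ecc$dddafbddab  b
   13  fbddabecc$ddda  a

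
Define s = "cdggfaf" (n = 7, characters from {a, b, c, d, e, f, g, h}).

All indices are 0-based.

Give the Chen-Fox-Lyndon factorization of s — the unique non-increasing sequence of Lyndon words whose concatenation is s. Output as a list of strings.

["cdggf", "af"]

emit factor 1: 'cdggf' (i=0, period=5)
emit factor 2: 'af' (i=5, period=2)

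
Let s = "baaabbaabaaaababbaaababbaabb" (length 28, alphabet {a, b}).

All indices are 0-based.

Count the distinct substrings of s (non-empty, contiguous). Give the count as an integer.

305

sorted suffixes:
  #0 SA[0]=9  'aaaababbaaababbaabb'
  #1 SA[1]=10  'aaababbaaababbaabb'
  #2 SA[2]=17  'aaababbaabb'
  #3 SA[3]=1  'aaabbaabaaaababbaaababbaabb'
  #4 SA[4]=6  'aabaaaababbaaababbaabb'
  #5 SA[5]=11  'aababbaaababbaabb'
  #6 SA[6]=18  'aababbaabb'
  #7 SA[7]=24  'aabb'
  #8 SA[8]=2  'aabbaabaaaababbaaababbaabb'
  #9 SA[9]=7  'abaaaababbaaababbaabb'
  #10 SA[10]=12  'ababbaaababbaabb'
  #11 SA[11]=19  'ababbaabb'
  #12 SA[12]=25  'abb'
  #13 SA[13]=14  'abbaaababbaabb'
  #14 SA[14]=3  'abbaabaaaababbaaababbaabb'
  #15 SA[15]=21  'abbaabb'
  #16 SA[16]=27  'b'
  #17 SA[17]=8  'baaaababbaaababbaabb'
  #18 SA[18]=16  'baaababbaabb'
  #19 SA[19]=0  'baaabbaabaaaababbaaababbaabb'
  #20 SA[20]=5  'baabaaaababbaaababbaabb'
  #21 SA[21]=23  'baabb'
  #22 SA[22]=13  'babbaaababbaabb'
  #23 SA[23]=20  'babbaabb'
  #24 SA[24]=26  'bb'
  #25 SA[25]=15  'bbaaababbaabb'
  #26 SA[26]=4  'bbaabaaaababbaaababbaabb'
  #27 SA[27]=22  'bbaabb'

SA = [9, 10, 17, 1, 6, 11, 18, 24, 2, 7, 12, 19, 25, 14, 3, 21, 27, 8, 16, 0, 5, 23, 13, 20, 26, 15, 4, 22]
[i] adj suffixes → lcp
  [1] 9/10 → 3 ('aaa')
  [2] 10/17 → 9 ('aaababbaa')
  [3] 17/1 → 4 ('aaab')
  [4] 1/6 → 2 ('aa')
  [5] 6/11 → 4 ('aaba')
  [6] 11/18 → 8 ('aababbaa')
  [7] 18/24 → 3 ('aab')
  [8] 24/2 → 4 ('aabb')
  [9] 2/7 → 1 ('a')
  [10] 7/12 → 3 ('aba')
  [11] 12/19 → 7 ('ababbaa')
  [12] 19/25 → 2 ('ab')
  [13] 25/14 → 3 ('abb')
  [14] 14/3 → 5 ('abbaa')
  [15] 3/21 → 6 ('abbaab')
  [16] 21/27 → 0 ('')
  [17] 27/8 → 1 ('b')
  [18] 8/16 → 4 ('baaa')
  [19] 16/0 → 5 ('baaab')
  [20] 0/5 → 3 ('baa')
  [21] 5/23 → 4 ('baab')
  [22] 23/13 → 2 ('ba')
  [23] 13/20 → 6 ('babbaa')
  [24] 20/26 → 1 ('b')
  [25] 26/15 → 2 ('bb')
  [26] 15/4 → 4 ('bbaa')
  [27] 4/22 → 5 ('bbaab')

n(n+1)/2 = 28·29/2 = 406
Σ LCP = 0 + 3 + 9 + 4 + 2 + 4 + 8 + 3 + 4 + 1 + 3 + 7 + 2 + 3 + 5 + 6 + 0 + 1 + 4 + 5 + 3 + 4 + 2 + 6 + 1 + 2 + 4 + 5 = 101
distinct = 406 − 101 = 305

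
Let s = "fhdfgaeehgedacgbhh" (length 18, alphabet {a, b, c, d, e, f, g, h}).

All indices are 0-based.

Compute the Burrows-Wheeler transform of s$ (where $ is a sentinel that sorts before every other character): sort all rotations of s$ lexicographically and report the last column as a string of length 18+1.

hdggaehgaed$fchhfeb

rank  rotation             last
    0  $fhdfgaeehgedacgbhh  h
    1  acgbhh$fhdfgaeehged  d
    2  aeehgedacgbhh$fhdfg  g
    3  bhh$fhdfgaeehgedacg  g
    4  cgbhh$fhdfgaeehgeda  a
    5  dacgbhh$fhdfgaeehge  e
    6  dfgaeehgedacgbhh$fh  h
    7  edacgbhh$fhdfgaeehg  g
    8  eehgedacgbhh$fhdfga  a
    9  ehgedacgbhh$fhdfgae  e
   10  fgaeehgedacgbhh$fhd  d
   11  fhdfgaeehgedacgbhh$  $
   12  gaeehgedacgbhh$fhdf  f
   13  gbhh$fhdfgaeehgedac  c
   14  gedacgbhh$fhdfgaeeh  h
   15  h$fhdfgaeehgedacgbh  h
   16  hdfgaeehgedacgbhh$f  f
   17  hgedacgbhh$fhdfgaee  e
   18  hh$fhdfgaeehgedacgb  b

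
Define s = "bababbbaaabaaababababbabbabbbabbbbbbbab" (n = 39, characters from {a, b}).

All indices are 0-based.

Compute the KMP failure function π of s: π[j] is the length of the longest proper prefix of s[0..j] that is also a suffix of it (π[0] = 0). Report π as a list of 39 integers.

[0, 0, 1, 2, 3, 1, 1, 2, 0, 0, 1, 2, 0, 0, 1, 2, 3, 4, 5, 4, 5, 6, 2, 3, 1, 2, 3, 1, 1, 2, 3, 1, 1, 1, 1, 1, 1, 2, 3]

π[0] = 0
j=1 s[j]='a': π[1]=0 (border '')
j=2 s[j]='b': π[2]=1 (border 'b')
j=3 s[j]='a': π[3]=2 (border 'ba')
j=4 s[j]='b': π[4]=3 (border 'bab')
j=5 s[j]='b': k: 3→1→0; π[5]=1 (border 'b')
j=6 s[j]='b': k: 1→0; π[6]=1 (border 'b')
j=7 s[j]='a': π[7]=2 (border 'ba')
j=8 s[j]='a': k: 2→0; π[8]=0 (border '')
j=9 s[j]='a': π[9]=0 (border '')
j=10 s[j]='b': π[10]=1 (border 'b')
j=11 s[j]='a': π[11]=2 (border 'ba')
j=12 s[j]='a': k: 2→0; π[12]=0 (border '')
j=13 s[j]='a': π[13]=0 (border '')
j=14 s[j]='b': π[14]=1 (border 'b')
j=15 s[j]='a': π[15]=2 (border 'ba')
j=16 s[j]='b': π[16]=3 (border 'bab')
j=17 s[j]='a': π[17]=4 (border 'baba')
j=18 s[j]='b': π[18]=5 (border 'babab')
j=19 s[j]='a': k: 5→3; π[19]=4 (border 'baba')
j=20 s[j]='b': π[20]=5 (border 'babab')
j=21 s[j]='b': π[21]=6 (border 'bababb')
j=22 s[j]='a': k: 6→1; π[22]=2 (border 'ba')
j=23 s[j]='b': π[23]=3 (border 'bab')
j=24 s[j]='b': k: 3→1→0; π[24]=1 (border 'b')
j=25 s[j]='a': π[25]=2 (border 'ba')
j=26 s[j]='b': π[26]=3 (border 'bab')
j=27 s[j]='b': k: 3→1→0; π[27]=1 (border 'b')
j=28 s[j]='b': k: 1→0; π[28]=1 (border 'b')
j=29 s[j]='a': π[29]=2 (border 'ba')
j=30 s[j]='b': π[30]=3 (border 'bab')
j=31 s[j]='b': k: 3→1→0; π[31]=1 (border 'b')
j=32 s[j]='b': k: 1→0; π[32]=1 (border 'b')
j=33 s[j]='b': k: 1→0; π[33]=1 (border 'b')
j=34 s[j]='b': k: 1→0; π[34]=1 (border 'b')
j=35 s[j]='b': k: 1→0; π[35]=1 (border 'b')
j=36 s[j]='b': k: 1→0; π[36]=1 (border 'b')
j=37 s[j]='a': π[37]=2 (border 'ba')
j=38 s[j]='b': π[38]=3 (border 'bab')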